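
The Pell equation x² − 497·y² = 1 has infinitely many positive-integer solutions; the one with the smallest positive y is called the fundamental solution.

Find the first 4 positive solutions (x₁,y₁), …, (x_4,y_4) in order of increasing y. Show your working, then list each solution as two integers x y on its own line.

d=497: √d = [22; 3,2,2,5,6,5,2,2,3,44] (ℓ=10, even), read p_9/q_9
i=0: a=22 ⇒ p=22, q=1
…
i=2: a=2 ⇒ p=156, q=7
…
i=4: a=5 ⇒ p=2051, q=92
i=5: a=6 ⇒ p=12685, q=569
…
i=8: a=2 ⇒ p=352750, q=15823
i=9: a=3 ⇒ p=1201887, q=53912
(x₁, y₁) = (1201887, 53912);  1201887² − 497·53912² = 1 ✓
k=2:  x_2 = 1201887·1201887+497·53912·53912 = 2889064721537,  y_2 = 1201887·53912+53912·1201887 = 129592263888
k=3:  x_3 = 1201887·2889064721537+497·53912·129592263888 = 6944658661946678751,  y_3 = 1201887·129592263888+53912·2889064721537 = 311510514535059400
k=4:  x_4 = 1201887·6944658661946678751+497·53912·311510514535059400 = 16693389930459326703284737,  y_4 = 1201887·311510514535059400+53912·6944658661946678751 = 748800875565868281911712

1201887 53912
2889064721537 129592263888
6944658661946678751 311510514535059400
16693389930459326703284737 748800875565868281911712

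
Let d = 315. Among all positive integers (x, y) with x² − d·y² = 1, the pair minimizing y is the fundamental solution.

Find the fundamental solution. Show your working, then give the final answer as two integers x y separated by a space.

√315 = [17; 1,2,1,34, …], period ℓ=4 (even) → k=3
a_0=17:  p_0=17·1+0=17,  q_0=17·0+1=1
…
a_2=2:  p_2=2·18+17=53,  q_2=2·1+1=3
a_3=1:  p_3=1·53+18=71,  q_3=1·3+1=4
→ (71, 4).  Check: 71²=5041, 315·4²=5040, difference 1.

71 4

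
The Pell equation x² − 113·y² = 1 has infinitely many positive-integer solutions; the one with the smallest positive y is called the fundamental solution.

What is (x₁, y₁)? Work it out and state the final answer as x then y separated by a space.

√113 → a₀=10, period (1,1,1,2,2,1,1,1,20); ℓ=9 odd so k=17
i=0: a=10 ⇒ p=10, q=1
i=1: a=1 ⇒ p=11, q=1
i=2: a=1 ⇒ p=21, q=2
…
i=4: a=2 ⇒ p=85, q=8
i=5: a=2 ⇒ p=202, q=19
…
i=7: a=1 ⇒ p=489, q=46
i=8: a=1 ⇒ p=776, q=73
i=9: a=20 ⇒ p=16009, q=1506
…
i=11: a=1 ⇒ p=32794, q=3085
i=12: a=1 ⇒ p=49579, q=4664
i=13: a=2 ⇒ p=131952, q=12413
i=14: a=2 ⇒ p=313483, q=29490
i=15: a=1 ⇒ p=445435, q=41903
i=16: a=1 ⇒ p=758918, q=71393
i=17: a=1 ⇒ p=1204353, q=113296
→ (1204353, 113296).  Check: 1204353²=1450466148609, 113·113296²=1450466148608, difference 1.

1204353 113296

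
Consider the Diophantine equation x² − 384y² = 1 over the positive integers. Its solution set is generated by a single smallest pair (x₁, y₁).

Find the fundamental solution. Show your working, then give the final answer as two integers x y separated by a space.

d=384: √d = [19; 1,1,2,9,2,1,1,38] (ℓ=8, even), read p_7/q_7
k=0  a_k=19  p_k/q_k = 19/1
k=1  a_k=1  p_k/q_k = 20/1
k=2  a_k=1  p_k/q_k = 39/2
…
k=6  a_k=1  p_k/q_k = 2861/146
k=7  a_k=1  p_k/q_k = 4801/245
→ (4801, 245).  Check: 4801²=23049601, 384·245²=23049600, difference 1.

4801 245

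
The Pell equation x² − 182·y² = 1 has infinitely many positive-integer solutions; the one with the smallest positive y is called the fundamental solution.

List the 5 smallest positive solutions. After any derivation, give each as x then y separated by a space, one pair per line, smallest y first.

√182 = [13; 2,26, …], period ℓ=2 (even) → k=1
step 0: (13, 1)  from 13·(1,0) + (0,1)
step 1: (27, 2)  from 2·(13,1) + (1,0)
→ (27, 2).  Check: 27²=729, 182·2²=728, difference 1.
(27+2√182)^2 = 1457 + 108√182
(27+2√182)^3 = 78651 + 5830√182
(27+2√182)^4 = 4245697 + 314712√182
(27+2√182)^5 = 229188987 + 16988618√182

27 2
1457 108
78651 5830
4245697 314712
229188987 16988618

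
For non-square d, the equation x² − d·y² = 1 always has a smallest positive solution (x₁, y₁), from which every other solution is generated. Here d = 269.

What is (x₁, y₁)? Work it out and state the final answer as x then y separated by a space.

d=269: √d = [16; 2,2,32] (ℓ=3, odd), read p_5/q_5
k=0  a_k=16  p_k/q_k = 16/1
k=1  a_k=2  p_k/q_k = 33/2
k=2  a_k=2  p_k/q_k = 82/5
k=3  a_k=32  p_k/q_k = 2657/162
k=4  a_k=2  p_k/q_k = 5396/329
k=5  a_k=2  p_k/q_k = 13449/820
→ (13449, 820).  Check: 13449²=180875601, 269·820²=180875600, difference 1.

13449 820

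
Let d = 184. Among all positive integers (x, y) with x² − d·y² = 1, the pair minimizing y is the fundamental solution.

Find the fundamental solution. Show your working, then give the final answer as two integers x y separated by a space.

√184 → a₀=13, period (1,1,3,2,1,2,1,2,3,1,1,26); ℓ=12 even so k=11
step 0: (13, 1)  from 13·(1,0) + (0,1)
step 1: (14, 1)  from 1·(13,1) + (1,0)
step 2: (27, 2)  from 1·(14,1) + (13,1)
…
step 4: (217, 16)  from 2·(95,7) + (27,2)
…
step 6: (841, 62)  from 2·(312,23) + (217,16)
…
step 8: (3147, 232)  from 2·(1153,85) + (841,62)
…
step 10: (13741, 1013)  from 1·(10594,781) + (3147,232)
step 11: (24335, 1794)  from 1·(13741,1013) + (10594,781)
→ (24335, 1794).  Check: 24335²=592192225, 184·1794²=592192224, difference 1.

24335 1794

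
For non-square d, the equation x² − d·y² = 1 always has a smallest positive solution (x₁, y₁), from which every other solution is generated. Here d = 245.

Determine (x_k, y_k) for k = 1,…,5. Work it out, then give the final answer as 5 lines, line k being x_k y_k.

51841 3312
5374978561 343394784
557288527109761 35603857991376
57780789062419261441 3691479203918451648
5990827771012465337616001 382739946785069045776560

√245 = [15; 1,1,1,7,6,7,1,1,1,30, …], period ℓ=10 (even) → k=9
k=0  a_k=15  p_k/q_k = 15/1
k=1  a_k=1  p_k/q_k = 16/1
k=2  a_k=1  p_k/q_k = 31/2
…
k=4  a_k=7  p_k/q_k = 360/23
k=5  a_k=6  p_k/q_k = 2207/141
k=6  a_k=7  p_k/q_k = 15809/1010
…
k=8  a_k=1  p_k/q_k = 33825/2161
k=9  a_k=1  p_k/q_k = 51841/3312
(x₁, y₁) = (51841, 3312);  51841² − 245·3312² = 1 ✓
k=2:  x_2 = 51841·51841+245·3312·3312 = 5374978561,  y_2 = 51841·3312+3312·51841 = 343394784
k=3:  x_3 = 51841·5374978561+245·3312·343394784 = 557288527109761,  y_3 = 51841·343394784+3312·5374978561 = 35603857991376
k=4:  x_4 = 51841·557288527109761+245·3312·35603857991376 = 57780789062419261441,  y_4 = 51841·35603857991376+3312·557288527109761 = 3691479203918451648
k=5:  x_5 = 51841·57780789062419261441+245·3312·3691479203918451648 = 5990827771012465337616001,  y_5 = 51841·3691479203918451648+3312·57780789062419261441 = 382739946785069045776560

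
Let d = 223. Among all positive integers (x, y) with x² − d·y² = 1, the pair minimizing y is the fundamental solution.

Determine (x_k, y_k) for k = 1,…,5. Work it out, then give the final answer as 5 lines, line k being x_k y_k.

[14; 1,13,1,28] for √223; ℓ=4 ⇒ convergent index 3
step 0: (14, 1)  from 14·(1,0) + (0,1)
step 1: (15, 1)  from 1·(14,1) + (1,0)
step 2: (209, 14)  from 13·(15,1) + (14,1)
step 3: (224, 15)  from 1·(209,14) + (15,1)
(x₁, y₁) = (224, 15);  224² − 223·15² = 1 ✓
k=2:  x_2 = 224·224+223·15·15 = 100351,  y_2 = 224·15+15·224 = 6720
k=3:  x_3 = 224·100351+223·15·6720 = 44957024,  y_3 = 224·6720+15·100351 = 3010545
k=4:  x_4 = 224·44957024+223·15·3010545 = 20140646401,  y_4 = 224·3010545+15·44957024 = 1348717440
k=5:  x_5 = 224·20140646401+223·15·1348717440 = 9022964630624,  y_5 = 224·1348717440+15·20140646401 = 604222402575

224 15
100351 6720
44957024 3010545
20140646401 1348717440
9022964630624 604222402575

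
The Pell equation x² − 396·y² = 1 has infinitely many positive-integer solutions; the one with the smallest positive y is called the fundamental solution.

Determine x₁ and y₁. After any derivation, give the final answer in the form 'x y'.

d=396: √d = [19; 1,8,1,38] (ℓ=4, even), read p_3/q_3
step 0: (19, 1)  from 19·(1,0) + (0,1)
…
step 2: (179, 9)  from 8·(20,1) + (19,1)
step 3: (199, 10)  from 1·(179,9) + (20,1)
fundamental: x₁=199, y₁=10  (since 39601 − 396·100 = 1)

199 10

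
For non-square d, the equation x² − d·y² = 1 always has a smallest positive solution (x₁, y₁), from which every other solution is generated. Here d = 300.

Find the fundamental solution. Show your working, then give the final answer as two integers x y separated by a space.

1351 78

√300 = [17; 3,8,3,34, …], period ℓ=4 (even) → k=3
step 0: (17, 1)  from 17·(1,0) + (0,1)
step 1: (52, 3)  from 3·(17,1) + (1,0)
step 2: (433, 25)  from 8·(52,3) + (17,1)
step 3: (1351, 78)  from 3·(433,25) + (52,3)
→ (1351, 78).  Check: 1351²=1825201, 300·78²=1825200, difference 1.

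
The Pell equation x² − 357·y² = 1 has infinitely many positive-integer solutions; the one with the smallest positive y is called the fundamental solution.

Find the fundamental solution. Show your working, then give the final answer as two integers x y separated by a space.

[18; 1,8,2,8,1,36] for √357; ℓ=6 ⇒ convergent index 5
a_0=18:  p_0=18·1+0=18,  q_0=18·0+1=1
a_1=1:  p_1=1·18+1=19,  q_1=1·1+0=1
a_2=8:  p_2=8·19+18=170,  q_2=8·1+1=9
a_3=2:  p_3=2·170+19=359,  q_3=2·9+1=19
a_4=8:  p_4=8·359+170=3042,  q_4=8·19+9=161
a_5=1:  p_5=1·3042+359=3401,  q_5=1·161+19=180
(x₁, y₁) = (3401, 180);  3401² − 357·180² = 1 ✓

3401 180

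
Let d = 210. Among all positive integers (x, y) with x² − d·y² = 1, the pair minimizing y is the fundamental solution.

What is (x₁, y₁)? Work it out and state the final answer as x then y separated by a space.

√210 → a₀=14, period (2,28); ℓ=2 even so k=1
i=0: a=14 ⇒ p=14, q=1
i=1: a=2 ⇒ p=29, q=2
fundamental: x₁=29, y₁=2  (since 841 − 210·4 = 1)

29 2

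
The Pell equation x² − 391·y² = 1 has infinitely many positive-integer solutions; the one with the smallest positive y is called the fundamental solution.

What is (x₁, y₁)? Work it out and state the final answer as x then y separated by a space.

7338680 371133

√391 → a₀=19, period (1,3,2,2,1,…,3,1,38); ℓ=16 even so k=15
i=0: a=19 ⇒ p=19, q=1
i=1: a=1 ⇒ p=20, q=1
i=2: a=3 ⇒ p=79, q=4
…
i=4: a=2 ⇒ p=435, q=22
…
i=7: a=2 ⇒ p=2709, q=137
…
i=11: a=1 ⇒ p=268013, q=13554
i=12: a=2 ⇒ p=696292, q=35213
…
i=14: a=3 ⇒ p=5678083, q=287153
i=15: a=1 ⇒ p=7338680, q=371133
(x₁, y₁) = (7338680, 371133);  7338680² − 391·371133² = 1 ✓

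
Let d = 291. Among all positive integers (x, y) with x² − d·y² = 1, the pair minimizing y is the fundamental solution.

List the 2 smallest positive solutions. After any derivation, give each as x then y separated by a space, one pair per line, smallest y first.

290 17
168199 9860

[17; 17,34] for √291; ℓ=2 ⇒ convergent index 1
k=0  a_k=17  p_k/q_k = 17/1
k=1  a_k=17  p_k/q_k = 290/17
→ (290, 17).  Check: 290²=84100, 291·17²=84099, difference 1.
(x_2, y_2) = (290·290 + 291·17·17, 290·17 + 17·290) = (168199, 9860)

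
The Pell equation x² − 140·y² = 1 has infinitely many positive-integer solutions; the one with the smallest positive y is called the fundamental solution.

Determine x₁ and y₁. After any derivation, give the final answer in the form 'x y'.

√140 → a₀=11, period (1,4,1,22); ℓ=4 even so k=3
i=0: a=11 ⇒ p=11, q=1
i=1: a=1 ⇒ p=12, q=1
i=2: a=4 ⇒ p=59, q=5
i=3: a=1 ⇒ p=71, q=6
fundamental: x₁=71, y₁=6  (since 5041 − 140·36 = 1)

71 6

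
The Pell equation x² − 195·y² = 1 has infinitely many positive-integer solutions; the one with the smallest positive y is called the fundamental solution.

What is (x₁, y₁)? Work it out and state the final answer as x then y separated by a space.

14 1

√195 → a₀=13, period (1,26); ℓ=2 even so k=1
a_0=13:  p_0=13·1+0=13,  q_0=13·0+1=1
a_1=1:  p_1=1·13+1=14,  q_1=1·1+0=1
fundamental: x₁=14, y₁=1  (since 196 − 195·1 = 1)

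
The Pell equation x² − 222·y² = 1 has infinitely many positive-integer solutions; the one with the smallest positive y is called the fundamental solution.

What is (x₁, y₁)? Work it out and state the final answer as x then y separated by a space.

√222 = [14; 1,8,1,28, …], period ℓ=4 (even) → k=3
step 0: (14, 1)  from 14·(1,0) + (0,1)
step 1: (15, 1)  from 1·(14,1) + (1,0)
step 2: (134, 9)  from 8·(15,1) + (14,1)
step 3: (149, 10)  from 1·(134,9) + (15,1)
(x₁, y₁) = (149, 10);  149² − 222·10² = 1 ✓

149 10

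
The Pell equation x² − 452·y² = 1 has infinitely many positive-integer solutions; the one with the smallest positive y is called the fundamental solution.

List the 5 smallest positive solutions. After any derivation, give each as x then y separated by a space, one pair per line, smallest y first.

[21; 3,1,5,3,10,3,5,1,3,42] for √452; ℓ=10 ⇒ convergent index 9
k=0  a_k=21  p_k/q_k = 21/1
k=1  a_k=3  p_k/q_k = 64/3
k=2  a_k=1  p_k/q_k = 85/4
k=3  a_k=5  p_k/q_k = 489/23
k=4  a_k=3  p_k/q_k = 1552/73
k=5  a_k=10  p_k/q_k = 16009/753
k=6  a_k=3  p_k/q_k = 49579/2332
k=7  a_k=5  p_k/q_k = 263904/12413
k=8  a_k=1  p_k/q_k = 313483/14745
k=9  a_k=3  p_k/q_k = 1204353/56648
(x₁, y₁) = (1204353, 56648);  1204353² − 452·56648² = 1 ✓
(x_2, y_2) = (1204353·1204353 + 452·56648·56648, 1204353·56648 + 56648·1204353) = (2900932297217, 136448377488)
(x_3, y_3) = (1204353·2900932297217 + 452·56648·136448377488, 1204353·136448377488 + 56648·2900932297217) = (6987493029899166849, 328664025545553880)
(x_4, y_4) = (1204353·6987493029899166849 + 452·56648·328664025545553880, 1204353·328664025545553880 + 56648·6987493029899166849) = (16830816386073401651890177, 791655010315592455701792)
(x_5, y_5) = (1204353·16830816386073401651890177 + 452·56648·791655010315592455701792, 1204353·791655010315592455701792 + 56648·16830816386073401651890177) = (40540488414026331506287881514113, 1906864173276900777578095047272)

1204353 56648
2900932297217 136448377488
6987493029899166849 328664025545553880
16830816386073401651890177 791655010315592455701792
40540488414026331506287881514113 1906864173276900777578095047272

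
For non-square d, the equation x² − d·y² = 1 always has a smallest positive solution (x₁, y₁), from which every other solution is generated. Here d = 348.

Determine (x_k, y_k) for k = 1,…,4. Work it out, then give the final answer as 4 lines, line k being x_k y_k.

[18; 1,1,1,8,1,1,1,36] for √348; ℓ=8 ⇒ convergent index 7
step 0: (18, 1)  from 18·(1,0) + (0,1)
step 1: (19, 1)  from 1·(18,1) + (1,0)
…
step 6: (1026, 55)  from 1·(541,29) + (485,26)
step 7: (1567, 84)  from 1·(1026,55) + (541,29)
→ (1567, 84).  Check: 1567²=2455489, 348·84²=2455488, difference 1.
n=2: (1567,84)∘(1567,84) = (1567·1567+348·84·84, 1567·84+84·1567) = (4910977,263256)
n=3: (4910977,263256)∘(1567,84) = (1567·4910977+348·84·263256, 1567·263256+84·4910977) = (15391000351,825044220)
n=4: (15391000351,825044220)∘(1567,84) = (1567·15391000351+348·84·825044220, 1567·825044220+84·15391000351) = (48235390189057,2585688322224)

1567 84
4910977 263256
15391000351 825044220
48235390189057 2585688322224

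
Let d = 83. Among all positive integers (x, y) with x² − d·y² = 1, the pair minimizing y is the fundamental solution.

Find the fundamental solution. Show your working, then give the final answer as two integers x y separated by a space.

d=83: √d = [9; 9,18] (ℓ=2, even), read p_1/q_1
k=0  a_k=9  p_k/q_k = 9/1
k=1  a_k=9  p_k/q_k = 82/9
→ (82, 9).  Check: 82²=6724, 83·9²=6723, difference 1.

82 9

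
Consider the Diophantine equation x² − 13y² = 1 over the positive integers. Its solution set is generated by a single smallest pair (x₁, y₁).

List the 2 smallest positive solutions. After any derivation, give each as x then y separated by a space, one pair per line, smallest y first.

d=13: √d = [3; 1,1,1,1,6] (ℓ=5, odd), read p_9/q_9
k=0  a_k=3  p_k/q_k = 3/1
…
k=2  a_k=1  p_k/q_k = 7/2
k=3  a_k=1  p_k/q_k = 11/3
…
k=8  a_k=1  p_k/q_k = 393/109
k=9  a_k=1  p_k/q_k = 649/180
→ (649, 180).  Check: 649²=421201, 13·180²=421200, difference 1.
k=2:  x_2 = 649·649+13·180·180 = 842401,  y_2 = 649·180+180·649 = 233640

649 180
842401 233640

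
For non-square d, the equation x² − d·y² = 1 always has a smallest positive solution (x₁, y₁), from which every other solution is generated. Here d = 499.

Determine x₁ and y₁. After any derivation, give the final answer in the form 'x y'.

4490 201

[22; 2,1,21,1,2,44] for √499; ℓ=6 ⇒ convergent index 5
i=0: a=22 ⇒ p=22, q=1
i=1: a=2 ⇒ p=45, q=2
i=2: a=1 ⇒ p=67, q=3
i=3: a=21 ⇒ p=1452, q=65
i=4: a=1 ⇒ p=1519, q=68
i=5: a=2 ⇒ p=4490, q=201
fundamental: x₁=4490, y₁=201  (since 20160100 − 499·40401 = 1)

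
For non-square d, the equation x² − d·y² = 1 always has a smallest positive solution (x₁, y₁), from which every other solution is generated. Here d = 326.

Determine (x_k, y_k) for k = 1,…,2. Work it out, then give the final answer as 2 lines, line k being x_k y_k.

√326 = [18; 18,36, …], period ℓ=2 (even) → k=1
i=0: a=18 ⇒ p=18, q=1
i=1: a=18 ⇒ p=325, q=18
fundamental: x₁=325, y₁=18  (since 105625 − 326·324 = 1)
(x_2, y_2) = (325·325 + 326·18·18, 325·18 + 18·325) = (211249, 11700)

325 18
211249 11700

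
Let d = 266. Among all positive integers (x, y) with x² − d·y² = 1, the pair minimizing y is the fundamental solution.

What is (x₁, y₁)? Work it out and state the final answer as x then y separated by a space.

d=266: √d = [16; 3,4,3,32] (ℓ=4, even), read p_3/q_3
k=0  a_k=16  p_k/q_k = 16/1
k=1  a_k=3  p_k/q_k = 49/3
k=2  a_k=4  p_k/q_k = 212/13
k=3  a_k=3  p_k/q_k = 685/42
(x₁, y₁) = (685, 42);  685² − 266·42² = 1 ✓

685 42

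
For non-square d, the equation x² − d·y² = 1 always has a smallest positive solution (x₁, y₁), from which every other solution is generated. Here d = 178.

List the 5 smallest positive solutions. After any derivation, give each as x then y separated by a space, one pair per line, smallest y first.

1601 120
5126401 384240
16414734401 1230336360
52559974425601 3939536640480
168297021696040001 12614395092480600

[13; 2,1,12,1,2,26] for √178; ℓ=6 ⇒ convergent index 5
i=0: a=13 ⇒ p=13, q=1
i=1: a=2 ⇒ p=27, q=2
i=2: a=1 ⇒ p=40, q=3
i=3: a=12 ⇒ p=507, q=38
i=4: a=1 ⇒ p=547, q=41
i=5: a=2 ⇒ p=1601, q=120
fundamental: x₁=1601, y₁=120  (since 2563201 − 178·14400 = 1)
n=2: (1601,120)∘(1601,120) = (1601·1601+178·120·120, 1601·120+120·1601) = (5126401,384240)
n=3: (5126401,384240)∘(1601,120) = (1601·5126401+178·120·384240, 1601·384240+120·5126401) = (16414734401,1230336360)
n=4: (16414734401,1230336360)∘(1601,120) = (1601·16414734401+178·120·1230336360, 1601·1230336360+120·16414734401) = (52559974425601,3939536640480)
n=5: (52559974425601,3939536640480)∘(1601,120) = (1601·52559974425601+178·120·3939536640480, 1601·3939536640480+120·52559974425601) = (168297021696040001,12614395092480600)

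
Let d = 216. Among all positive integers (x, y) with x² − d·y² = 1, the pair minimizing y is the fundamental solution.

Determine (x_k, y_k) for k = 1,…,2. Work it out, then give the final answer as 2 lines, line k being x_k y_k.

485 33
470449 32010

√216 → a₀=14, period (1,2,3,2,1,28); ℓ=6 even so k=5
a_0=14:  p_0=14·1+0=14,  q_0=14·0+1=1
a_1=1:  p_1=1·14+1=15,  q_1=1·1+0=1
a_2=2:  p_2=2·15+14=44,  q_2=2·1+1=3
a_3=3:  p_3=3·44+15=147,  q_3=3·3+1=10
a_4=2:  p_4=2·147+44=338,  q_4=2·10+3=23
a_5=1:  p_5=1·338+147=485,  q_5=1·23+10=33
fundamental: x₁=485, y₁=33  (since 235225 − 216·1089 = 1)
(x_2, y_2) = (485·485 + 216·33·33, 485·33 + 33·485) = (470449, 32010)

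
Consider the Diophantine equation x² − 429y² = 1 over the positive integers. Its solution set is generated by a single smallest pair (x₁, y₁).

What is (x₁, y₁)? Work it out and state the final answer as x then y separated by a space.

d=429: √d = [20; 1,2,2,9,1,12,1,9,2,2,1,40] (ℓ=12, even), read p_11/q_11
i=0: a=20 ⇒ p=20, q=1
i=1: a=1 ⇒ p=21, q=1
i=2: a=2 ⇒ p=62, q=3
…
i=6: a=12 ⇒ p=19511, q=942
i=7: a=1 ⇒ p=21023, q=1015
…
i=9: a=2 ⇒ p=438459, q=21169
i=10: a=2 ⇒ p=1085636, q=52415
i=11: a=1 ⇒ p=1524095, q=73584
fundamental: x₁=1524095, y₁=73584  (since 2322865569025 − 429·5414605056 = 1)

1524095 73584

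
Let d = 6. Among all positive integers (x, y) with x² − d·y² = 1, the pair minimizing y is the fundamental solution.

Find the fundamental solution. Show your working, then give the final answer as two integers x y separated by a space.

[2; 2,4] for √6; ℓ=2 ⇒ convergent index 1
a_0=2:  p_0=2·1+0=2,  q_0=2·0+1=1
a_1=2:  p_1=2·2+1=5,  q_1=2·1+0=2
→ (5, 2).  Check: 5²=25, 6·2²=24, difference 1.

5 2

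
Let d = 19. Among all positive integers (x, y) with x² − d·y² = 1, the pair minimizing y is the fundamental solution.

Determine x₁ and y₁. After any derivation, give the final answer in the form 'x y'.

170 39

[4; 2,1,3,1,2,8] for √19; ℓ=6 ⇒ convergent index 5
k=0  a_k=4  p_k/q_k = 4/1
…
k=2  a_k=1  p_k/q_k = 13/3
…
k=4  a_k=1  p_k/q_k = 61/14
k=5  a_k=2  p_k/q_k = 170/39
(x₁, y₁) = (170, 39);  170² − 19·39² = 1 ✓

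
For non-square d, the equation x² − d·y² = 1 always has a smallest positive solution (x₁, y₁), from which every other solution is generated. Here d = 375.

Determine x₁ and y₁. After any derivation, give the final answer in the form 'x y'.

√375 → a₀=19, period (2,1,2,1,5,1,2,1,2,38); ℓ=10 even so k=9
step 0: (19, 1)  from 19·(1,0) + (0,1)
…
step 2: (58, 3)  from 1·(39,2) + (19,1)
…
step 4: (213, 11)  from 1·(155,8) + (58,3)
step 5: (1220, 63)  from 5·(213,11) + (155,8)
…
step 7: (4086, 211)  from 2·(1433,74) + (1220,63)
step 8: (5519, 285)  from 1·(4086,211) + (1433,74)
step 9: (15124, 781)  from 2·(5519,285) + (4086,211)
(x₁, y₁) = (15124, 781);  15124² − 375·781² = 1 ✓

15124 781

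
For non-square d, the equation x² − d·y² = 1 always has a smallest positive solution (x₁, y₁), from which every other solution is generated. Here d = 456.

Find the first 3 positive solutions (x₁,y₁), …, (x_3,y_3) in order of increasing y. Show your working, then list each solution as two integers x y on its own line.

[21; 2,1,4,1,2,42] for √456; ℓ=6 ⇒ convergent index 5
a_0=21:  p_0=21·1+0=21,  q_0=21·0+1=1
a_1=2:  p_1=2·21+1=43,  q_1=2·1+0=2
…
a_3=4:  p_3=4·64+43=299,  q_3=4·3+2=14
a_4=1:  p_4=1·299+64=363,  q_4=1·14+3=17
a_5=2:  p_5=2·363+299=1025,  q_5=2·17+14=48
fundamental: x₁=1025, y₁=48  (since 1050625 − 456·2304 = 1)
n=2: (1025,48)∘(1025,48) = (1025·1025+456·48·48, 1025·48+48·1025) = (2101249,98400)
n=3: (2101249,98400)∘(1025,48) = (1025·2101249+456·48·98400, 1025·98400+48·2101249) = (4307559425,201719952)

1025 48
2101249 98400
4307559425 201719952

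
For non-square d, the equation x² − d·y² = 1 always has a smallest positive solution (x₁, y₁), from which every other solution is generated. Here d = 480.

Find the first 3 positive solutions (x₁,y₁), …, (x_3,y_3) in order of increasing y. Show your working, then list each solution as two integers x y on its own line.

241 11
116161 5302
55989361 2555553

d=480: √d = [21; 1,9,1,42] (ℓ=4, even), read p_3/q_3
a_0=21:  p_0=21·1+0=21,  q_0=21·0+1=1
…
a_2=9:  p_2=9·22+21=219,  q_2=9·1+1=10
a_3=1:  p_3=1·219+22=241,  q_3=1·10+1=11
fundamental: x₁=241, y₁=11  (since 58081 − 480·121 = 1)
(241+11√480)^2 = 116161 + 5302√480
(241+11√480)^3 = 55989361 + 2555553√480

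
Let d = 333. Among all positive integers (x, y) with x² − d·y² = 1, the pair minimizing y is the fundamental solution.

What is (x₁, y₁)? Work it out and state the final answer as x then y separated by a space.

√333 → a₀=18, period (4,36); ℓ=2 even so k=1
a_0=18:  p_0=18·1+0=18,  q_0=18·0+1=1
a_1=4:  p_1=4·18+1=73,  q_1=4·1+0=4
fundamental: x₁=73, y₁=4  (since 5329 − 333·16 = 1)

73 4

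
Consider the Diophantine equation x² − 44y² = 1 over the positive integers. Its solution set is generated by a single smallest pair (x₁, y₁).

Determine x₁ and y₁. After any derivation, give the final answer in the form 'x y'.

d=44: √d = [6; 1,1,1,2,1,1,1,12] (ℓ=8, even), read p_7/q_7
a_0=6:  p_0=6·1+0=6,  q_0=6·0+1=1
…
a_6=1:  p_6=1·73+53=126,  q_6=1·11+8=19
a_7=1:  p_7=1·126+73=199,  q_7=1·19+11=30
→ (199, 30).  Check: 199²=39601, 44·30²=39600, difference 1.

199 30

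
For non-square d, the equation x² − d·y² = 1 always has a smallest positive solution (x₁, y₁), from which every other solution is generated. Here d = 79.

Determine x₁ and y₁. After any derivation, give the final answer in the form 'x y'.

√79 → a₀=8, period (1,7,1,16); ℓ=4 even so k=3
k=0  a_k=8  p_k/q_k = 8/1
k=1  a_k=1  p_k/q_k = 9/1
k=2  a_k=7  p_k/q_k = 71/8
k=3  a_k=1  p_k/q_k = 80/9
fundamental: x₁=80, y₁=9  (since 6400 − 79·81 = 1)

80 9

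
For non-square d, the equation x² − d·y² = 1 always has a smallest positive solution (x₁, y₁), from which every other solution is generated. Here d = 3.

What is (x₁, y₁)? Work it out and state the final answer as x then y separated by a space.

2 1

√3 → a₀=1, period (1,2); ℓ=2 even so k=1
a_0=1:  p_0=1·1+0=1,  q_0=1·0+1=1
a_1=1:  p_1=1·1+1=2,  q_1=1·1+0=1
(x₁, y₁) = (2, 1);  2² − 3·1² = 1 ✓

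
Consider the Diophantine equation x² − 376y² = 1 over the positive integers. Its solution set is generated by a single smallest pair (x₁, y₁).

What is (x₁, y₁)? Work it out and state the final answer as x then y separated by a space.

[19; 2,1,1,3,1,…,1,2,38] for √376; ℓ=16 ⇒ convergent index 15
k=0  a_k=19  p_k/q_k = 19/1
…
k=2  a_k=1  p_k/q_k = 58/3
k=3  a_k=1  p_k/q_k = 97/5
k=4  a_k=3  p_k/q_k = 349/18
k=5  a_k=1  p_k/q_k = 446/23
…
k=7  a_k=2  p_k/q_k = 2928/151
k=8  a_k=4  p_k/q_k = 12953/668
k=9  a_k=2  p_k/q_k = 28834/1487
…
k=11  a_k=1  p_k/q_k = 99455/5129
k=12  a_k=3  p_k/q_k = 368986/19029
k=13  a_k=1  p_k/q_k = 468441/24158
k=14  a_k=1  p_k/q_k = 837427/43187
k=15  a_k=2  p_k/q_k = 2143295/110532
→ (2143295, 110532).  Check: 2143295²=4593713457025, 376·110532²=4593713457024, difference 1.

2143295 110532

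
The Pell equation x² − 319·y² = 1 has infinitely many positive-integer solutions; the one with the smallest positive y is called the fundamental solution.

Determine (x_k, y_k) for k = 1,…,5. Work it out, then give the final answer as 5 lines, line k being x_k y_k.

12901780 722361
332911854336799 18639485405160
8590311008090840302660 480965080021169647239
221660605515932150288251132801 12410611300231033623224965680
5719632734066677605580897309458268900 320237953322189008993822774252173561

√319 = [17; 1,6,5,1,4,…,6,1,34, …], period ℓ=14 (even) → k=13
k=0  a_k=17  p_k/q_k = 17/1
k=1  a_k=1  p_k/q_k = 18/1
…
k=5  a_k=4  p_k/q_k = 3715/208
…
k=12  a_k=6  p_k/q_k = 11102899/621643
k=13  a_k=1  p_k/q_k = 12901780/722361
(x₁, y₁) = (12901780, 722361);  12901780² − 319·722361² = 1 ✓
k=2:  x_2 = 12901780·12901780+319·722361·722361 = 332911854336799,  y_2 = 12901780·722361+722361·12901780 = 18639485405160
k=3:  x_3 = 12901780·332911854336799+319·722361·18639485405160 = 8590311008090840302660,  y_3 = 12901780·18639485405160+722361·332911854336799 = 480965080021169647239
k=4:  x_4 = 12901780·8590311008090840302660+319·722361·480965080021169647239 = 221660605515932150288251132801,  y_4 = 12901780·480965080021169647239+722361·8590311008090840302660 = 12410611300231033623224965680
k=5:  x_5 = 12901780·221660605515932150288251132801+319·722361·12410611300231033623224965680 = 5719632734066677605580897309458268900,  y_5 = 12901780·12410611300231033623224965680+722361·221660605515932150288251132801 = 320237953322189008993822774252173561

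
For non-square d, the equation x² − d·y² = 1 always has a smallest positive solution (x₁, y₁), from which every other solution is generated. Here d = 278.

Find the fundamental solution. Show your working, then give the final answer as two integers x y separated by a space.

2501 150

d=278: √d = [16; 1,2,16,2,1,32] (ℓ=6, even), read p_5/q_5
k=0  a_k=16  p_k/q_k = 16/1
…
k=2  a_k=2  p_k/q_k = 50/3
k=3  a_k=16  p_k/q_k = 817/49
k=4  a_k=2  p_k/q_k = 1684/101
k=5  a_k=1  p_k/q_k = 2501/150
fundamental: x₁=2501, y₁=150  (since 6255001 − 278·22500 = 1)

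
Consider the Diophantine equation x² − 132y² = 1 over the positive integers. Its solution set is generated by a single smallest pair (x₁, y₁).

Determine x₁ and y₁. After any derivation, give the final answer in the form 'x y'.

23 2

√132 = [11; 2,22, …], period ℓ=2 (even) → k=1
a_0=11:  p_0=11·1+0=11,  q_0=11·0+1=1
a_1=2:  p_1=2·11+1=23,  q_1=2·1+0=2
fundamental: x₁=23, y₁=2  (since 529 − 132·4 = 1)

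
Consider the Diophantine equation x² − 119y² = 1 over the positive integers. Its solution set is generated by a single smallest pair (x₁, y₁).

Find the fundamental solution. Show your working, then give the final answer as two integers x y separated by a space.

120 11

√119 → a₀=10, period (1,9,1,20); ℓ=4 even so k=3
i=0: a=10 ⇒ p=10, q=1
…
i=2: a=9 ⇒ p=109, q=10
i=3: a=1 ⇒ p=120, q=11
(x₁, y₁) = (120, 11);  120² − 119·11² = 1 ✓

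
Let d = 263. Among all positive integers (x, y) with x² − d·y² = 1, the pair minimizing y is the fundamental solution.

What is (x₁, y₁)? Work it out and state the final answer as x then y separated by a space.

139128 8579

[16; 4,1,1,1,1,15,1,1,1,1,4,32] for √263; ℓ=12 ⇒ convergent index 11
step 0: (16, 1)  from 16·(1,0) + (0,1)
…
step 6: (5822, 359)  from 15·(373,23) + (227,14)
…
step 8: (12017, 741)  from 1·(6195,382) + (5822,359)
…
step 10: (30229, 1864)  from 1·(18212,1123) + (12017,741)
step 11: (139128, 8579)  from 4·(30229,1864) + (18212,1123)
fundamental: x₁=139128, y₁=8579  (since 19356600384 − 263·73599241 = 1)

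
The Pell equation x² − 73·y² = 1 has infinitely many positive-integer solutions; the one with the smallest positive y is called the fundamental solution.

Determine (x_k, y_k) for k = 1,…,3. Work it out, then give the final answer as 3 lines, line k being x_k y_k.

2281249 267000
10408194000001 1218186966000
47487364308614281249 5557975596000801000

[8; 1,1,5,5,1,1,16] for √73; ℓ=7 ⇒ convergent index 13
k=0  a_k=8  p_k/q_k = 8/1
…
k=2  a_k=1  p_k/q_k = 17/2
k=3  a_k=5  p_k/q_k = 94/11
…
k=5  a_k=1  p_k/q_k = 581/68
…
k=7  a_k=16  p_k/q_k = 17669/2068
k=8  a_k=1  p_k/q_k = 18737/2193
…
k=11  a_k=5  p_k/q_k = 1040241/121751
k=12  a_k=1  p_k/q_k = 1241008/145249
k=13  a_k=1  p_k/q_k = 2281249/267000
(x₁, y₁) = (2281249, 267000);  2281249² − 73·267000² = 1 ✓
n=2: (2281249,267000)∘(2281249,267000) = (2281249·2281249+73·267000·267000, 2281249·267000+267000·2281249) = (10408194000001,1218186966000)
n=3: (10408194000001,1218186966000)∘(2281249,267000) = (2281249·10408194000001+73·267000·1218186966000, 2281249·1218186966000+267000·10408194000001) = (47487364308614281249,5557975596000801000)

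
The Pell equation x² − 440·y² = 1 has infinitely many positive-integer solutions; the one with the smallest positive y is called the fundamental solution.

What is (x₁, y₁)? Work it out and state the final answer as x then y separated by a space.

d=440: √d = [20; 1,40] (ℓ=2, even), read p_1/q_1
i=0: a=20 ⇒ p=20, q=1
i=1: a=1 ⇒ p=21, q=1
fundamental: x₁=21, y₁=1  (since 441 − 440·1 = 1)

21 1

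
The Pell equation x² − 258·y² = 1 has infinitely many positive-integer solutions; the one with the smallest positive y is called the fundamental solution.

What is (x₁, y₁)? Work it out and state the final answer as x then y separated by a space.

√258 = [16; 16,32, …], period ℓ=2 (even) → k=1
k=0  a_k=16  p_k/q_k = 16/1
k=1  a_k=16  p_k/q_k = 257/16
fundamental: x₁=257, y₁=16  (since 66049 − 258·256 = 1)

257 16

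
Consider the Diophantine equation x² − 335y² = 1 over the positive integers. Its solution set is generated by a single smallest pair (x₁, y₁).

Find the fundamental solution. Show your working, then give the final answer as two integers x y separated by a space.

√335 → a₀=18, period (3,3,3,36); ℓ=4 even so k=3
k=0  a_k=18  p_k/q_k = 18/1
…
k=2  a_k=3  p_k/q_k = 183/10
k=3  a_k=3  p_k/q_k = 604/33
fundamental: x₁=604, y₁=33  (since 364816 − 335·1089 = 1)

604 33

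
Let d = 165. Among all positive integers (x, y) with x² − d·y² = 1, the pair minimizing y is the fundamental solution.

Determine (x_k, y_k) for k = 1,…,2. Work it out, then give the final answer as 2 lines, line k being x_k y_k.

√165 = [12; 1,5,2,5,1,24, …], period ℓ=6 (even) → k=5
a_0=12:  p_0=12·1+0=12,  q_0=12·0+1=1
a_1=1:  p_1=1·12+1=13,  q_1=1·1+0=1
a_2=5:  p_2=5·13+12=77,  q_2=5·1+1=6
…
a_4=5:  p_4=5·167+77=912,  q_4=5·13+6=71
a_5=1:  p_5=1·912+167=1079,  q_5=1·71+13=84
fundamental: x₁=1079, y₁=84  (since 1164241 − 165·7056 = 1)
n=2: (1079,84)∘(1079,84) = (1079·1079+165·84·84, 1079·84+84·1079) = (2328481,181272)

1079 84
2328481 181272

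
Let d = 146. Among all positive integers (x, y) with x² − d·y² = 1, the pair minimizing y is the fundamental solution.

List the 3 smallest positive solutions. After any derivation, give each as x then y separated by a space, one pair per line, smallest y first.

[12; 12,24] for √146; ℓ=2 ⇒ convergent index 1
i=0: a=12 ⇒ p=12, q=1
i=1: a=12 ⇒ p=145, q=12
(x₁, y₁) = (145, 12);  145² − 146·12² = 1 ✓
(145+12√146)^2 = 42049 + 3480√146
(145+12√146)^3 = 12194065 + 1009188√146

145 12
42049 3480
12194065 1009188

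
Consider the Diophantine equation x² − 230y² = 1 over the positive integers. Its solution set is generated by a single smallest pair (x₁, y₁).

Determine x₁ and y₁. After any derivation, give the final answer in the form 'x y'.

91 6

√230 → a₀=15, period (6,30); ℓ=2 even so k=1
a_0=15:  p_0=15·1+0=15,  q_0=15·0+1=1
a_1=6:  p_1=6·15+1=91,  q_1=6·1+0=6
→ (91, 6).  Check: 91²=8281, 230·6²=8280, difference 1.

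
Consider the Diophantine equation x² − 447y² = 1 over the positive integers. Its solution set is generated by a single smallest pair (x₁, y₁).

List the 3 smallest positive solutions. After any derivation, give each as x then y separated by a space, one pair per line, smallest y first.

148 7
43807 2072
12966724 613305

√447 = [21; 7,42, …], period ℓ=2 (even) → k=1
step 0: (21, 1)  from 21·(1,0) + (0,1)
step 1: (148, 7)  from 7·(21,1) + (1,0)
fundamental: x₁=148, y₁=7  (since 21904 − 447·49 = 1)
k=2:  x_2 = 148·148+447·7·7 = 43807,  y_2 = 148·7+7·148 = 2072
k=3:  x_3 = 148·43807+447·7·2072 = 12966724,  y_3 = 148·2072+7·43807 = 613305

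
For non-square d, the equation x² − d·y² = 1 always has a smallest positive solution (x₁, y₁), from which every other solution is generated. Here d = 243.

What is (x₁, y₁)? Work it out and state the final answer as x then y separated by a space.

70226 4505

√243 = [15; 1,1,2,3,15,3,2,1,1,30, …], period ℓ=10 (even) → k=9
k=0  a_k=15  p_k/q_k = 15/1
k=1  a_k=1  p_k/q_k = 16/1
…
k=3  a_k=2  p_k/q_k = 78/5
…
k=6  a_k=3  p_k/q_k = 12424/797
k=7  a_k=2  p_k/q_k = 28901/1854
k=8  a_k=1  p_k/q_k = 41325/2651
k=9  a_k=1  p_k/q_k = 70226/4505
fundamental: x₁=70226, y₁=4505  (since 4931691076 − 243·20295025 = 1)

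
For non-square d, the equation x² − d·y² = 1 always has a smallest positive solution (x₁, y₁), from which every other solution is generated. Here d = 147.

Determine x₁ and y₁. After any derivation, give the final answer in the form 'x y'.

d=147: √d = [12; 8,24] (ℓ=2, even), read p_1/q_1
step 0: (12, 1)  from 12·(1,0) + (0,1)
step 1: (97, 8)  from 8·(12,1) + (1,0)
→ (97, 8).  Check: 97²=9409, 147·8²=9408, difference 1.

97 8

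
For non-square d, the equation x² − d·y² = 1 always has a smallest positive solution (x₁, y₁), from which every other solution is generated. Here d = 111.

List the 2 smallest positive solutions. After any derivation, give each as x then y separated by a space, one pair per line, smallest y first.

d=111: √d = [10; 1,1,6,1,1,20] (ℓ=6, even), read p_5/q_5
k=0  a_k=10  p_k/q_k = 10/1
…
k=2  a_k=1  p_k/q_k = 21/2
k=3  a_k=6  p_k/q_k = 137/13
k=4  a_k=1  p_k/q_k = 158/15
k=5  a_k=1  p_k/q_k = 295/28
(x₁, y₁) = (295, 28);  295² − 111·28² = 1 ✓
n=2: (295,28)∘(295,28) = (295·295+111·28·28, 295·28+28·295) = (174049,16520)

295 28
174049 16520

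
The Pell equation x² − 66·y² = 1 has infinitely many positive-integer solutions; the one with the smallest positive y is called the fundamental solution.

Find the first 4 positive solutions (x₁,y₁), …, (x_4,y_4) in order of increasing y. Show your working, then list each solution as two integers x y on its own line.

65 8
8449 1040
1098305 135192
142771201 17573920

[8; 8,16] for √66; ℓ=2 ⇒ convergent index 1
i=0: a=8 ⇒ p=8, q=1
i=1: a=8 ⇒ p=65, q=8
(x₁, y₁) = (65, 8);  65² − 66·8² = 1 ✓
n=2: (65,8)∘(65,8) = (65·65+66·8·8, 65·8+8·65) = (8449,1040)
n=3: (8449,1040)∘(65,8) = (65·8449+66·8·1040, 65·1040+8·8449) = (1098305,135192)
n=4: (1098305,135192)∘(65,8) = (65·1098305+66·8·135192, 65·135192+8·1098305) = (142771201,17573920)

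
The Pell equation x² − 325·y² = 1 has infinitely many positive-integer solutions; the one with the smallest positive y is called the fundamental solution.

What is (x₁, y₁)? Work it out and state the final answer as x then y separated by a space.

649 36

[18; 36] for √325; ℓ=1 ⇒ convergent index 1
a_0=18:  p_0=18·1+0=18,  q_0=18·0+1=1
a_1=36:  p_1=36·18+1=649,  q_1=36·1+0=36
(x₁, y₁) = (649, 36);  649² − 325·36² = 1 ✓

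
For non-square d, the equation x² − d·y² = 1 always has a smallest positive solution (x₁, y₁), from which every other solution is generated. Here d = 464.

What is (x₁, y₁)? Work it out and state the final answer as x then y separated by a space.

9801 455

√464 → a₀=21, period (1,1,5,1,1,1,5,1,1,42); ℓ=10 even so k=9
a_0=21:  p_0=21·1+0=21,  q_0=21·0+1=1
a_1=1:  p_1=1·21+1=22,  q_1=1·1+0=1
a_2=1:  p_2=1·22+21=43,  q_2=1·1+1=2
…
a_4=1:  p_4=1·237+43=280,  q_4=1·11+2=13
…
a_6=1:  p_6=1·517+280=797,  q_6=1·24+13=37
…
a_8=1:  p_8=1·4502+797=5299,  q_8=1·209+37=246
a_9=1:  p_9=1·5299+4502=9801,  q_9=1·246+209=455
(x₁, y₁) = (9801, 455);  9801² − 464·455² = 1 ✓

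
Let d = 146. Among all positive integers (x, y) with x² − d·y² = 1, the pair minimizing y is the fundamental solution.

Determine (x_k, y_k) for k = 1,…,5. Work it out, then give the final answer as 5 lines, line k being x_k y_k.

√146 = [12; 12,24, …], period ℓ=2 (even) → k=1
step 0: (12, 1)  from 12·(1,0) + (0,1)
step 1: (145, 12)  from 12·(12,1) + (1,0)
(x₁, y₁) = (145, 12);  145² − 146·12² = 1 ✓
(x_2, y_2) = (145·145 + 146·12·12, 145·12 + 12·145) = (42049, 3480)
(x_3, y_3) = (145·42049 + 146·12·3480, 145·3480 + 12·42049) = (12194065, 1009188)
(x_4, y_4) = (145·12194065 + 146·12·1009188, 145·1009188 + 12·12194065) = (3536236801, 292661040)
(x_5, y_5) = (145·3536236801 + 146·12·292661040, 145·292661040 + 12·3536236801) = (1025496478225, 84870692412)

145 12
42049 3480
12194065 1009188
3536236801 292661040
1025496478225 84870692412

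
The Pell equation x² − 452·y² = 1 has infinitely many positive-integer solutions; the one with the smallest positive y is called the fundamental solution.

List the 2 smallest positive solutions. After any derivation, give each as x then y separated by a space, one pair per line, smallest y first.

1204353 56648
2900932297217 136448377488

√452 = [21; 3,1,5,3,10,3,5,1,3,42, …], period ℓ=10 (even) → k=9
step 0: (21, 1)  from 21·(1,0) + (0,1)
step 1: (64, 3)  from 3·(21,1) + (1,0)
step 2: (85, 4)  from 1·(64,3) + (21,1)
step 3: (489, 23)  from 5·(85,4) + (64,3)
step 4: (1552, 73)  from 3·(489,23) + (85,4)
step 5: (16009, 753)  from 10·(1552,73) + (489,23)
…
step 7: (263904, 12413)  from 5·(49579,2332) + (16009,753)
step 8: (313483, 14745)  from 1·(263904,12413) + (49579,2332)
step 9: (1204353, 56648)  from 3·(313483,14745) + (263904,12413)
(x₁, y₁) = (1204353, 56648);  1204353² − 452·56648² = 1 ✓
(1204353+56648√452)^2 = 2900932297217 + 136448377488√452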